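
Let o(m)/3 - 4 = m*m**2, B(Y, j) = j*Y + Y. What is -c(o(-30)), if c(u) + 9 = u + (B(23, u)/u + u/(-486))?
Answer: 176699511037/2186676 ≈ 80807.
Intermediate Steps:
B(Y, j) = Y + Y*j (B(Y, j) = Y*j + Y = Y + Y*j)
o(m) = 12 + 3*m**3 (o(m) = 12 + 3*(m*m**2) = 12 + 3*m**3)
c(u) = -9 + 485*u/486 + (23 + 23*u)/u (c(u) = -9 + (u + ((23*(1 + u))/u + u/(-486))) = -9 + (u + ((23 + 23*u)/u + u*(-1/486))) = -9 + (u + ((23 + 23*u)/u - u/486)) = -9 + (u + (-u/486 + (23 + 23*u)/u)) = -9 + (485*u/486 + (23 + 23*u)/u) = -9 + 485*u/486 + (23 + 23*u)/u)
-c(o(-30)) = -(14 + 23/(12 + 3*(-30)**3) + 485*(12 + 3*(-30)**3)/486) = -(14 + 23/(12 + 3*(-27000)) + 485*(12 + 3*(-27000))/486) = -(14 + 23/(12 - 81000) + 485*(12 - 81000)/486) = -(14 + 23/(-80988) + (485/486)*(-80988)) = -(14 + 23*(-1/80988) - 6546530/81) = -(14 - 23/80988 - 6546530/81) = -1*(-176699511037/2186676) = 176699511037/2186676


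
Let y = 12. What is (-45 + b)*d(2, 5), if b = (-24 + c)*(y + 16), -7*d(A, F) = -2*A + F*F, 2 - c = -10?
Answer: 1143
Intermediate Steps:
c = 12 (c = 2 - 1*(-10) = 2 + 10 = 12)
d(A, F) = -F²/7 + 2*A/7 (d(A, F) = -(-2*A + F*F)/7 = -(-2*A + F²)/7 = -(F² - 2*A)/7 = -F²/7 + 2*A/7)
b = -336 (b = (-24 + 12)*(12 + 16) = -12*28 = -336)
(-45 + b)*d(2, 5) = (-45 - 336)*(-⅐*5² + (2/7)*2) = -381*(-⅐*25 + 4/7) = -381*(-25/7 + 4/7) = -381*(-3) = 1143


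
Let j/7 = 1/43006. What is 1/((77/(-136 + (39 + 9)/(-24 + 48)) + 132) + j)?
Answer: 1440701/189344901 ≈ 0.0076089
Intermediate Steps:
j = 7/43006 ≈ 0.00016277
1/((77/(-136 + (39 + 9)/(-24 + 48)) + 132) + j) = 1/((77/(-136 + (39 + 9)/(-24 + 48)) + 132) + 7/43006) = 1/((77/(-136 + 48/24) + 132) + 7/43006) = 1/((77/(-136 + 48*(1/24)) + 132) + 7/43006) = 1/((77/(-136 + 2) + 132) + 7/43006) = 1/((77/(-134) + 132) + 7/43006) = 1/((-1/134*77 + 132) + 7/43006) = 1/((-77/134 + 132) + 7/43006) = 1/(17611/134 + 7/43006) = 1/(189344901/1440701) = 1440701/189344901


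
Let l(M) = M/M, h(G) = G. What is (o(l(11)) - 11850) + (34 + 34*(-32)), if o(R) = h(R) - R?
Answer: -12904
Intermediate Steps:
l(M) = 1
o(R) = 0 (o(R) = R - R = 0)
(o(l(11)) - 11850) + (34 + 34*(-32)) = (0 - 11850) + (34 + 34*(-32)) = -11850 + (34 - 1088) = -11850 - 1054 = -12904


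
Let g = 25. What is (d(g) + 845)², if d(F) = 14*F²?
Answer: 92064025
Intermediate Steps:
(d(g) + 845)² = (14*25² + 845)² = (14*625 + 845)² = (8750 + 845)² = 9595² = 92064025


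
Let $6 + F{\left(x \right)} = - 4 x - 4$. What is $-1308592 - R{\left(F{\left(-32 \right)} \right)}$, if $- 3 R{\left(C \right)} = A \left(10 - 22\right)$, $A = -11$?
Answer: $-1308548$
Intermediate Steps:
$F{\left(x \right)} = -10 - 4 x$ ($F{\left(x \right)} = -6 - \left(4 + 4 x\right) = -10 - 4 x$)
$R{\left(C \right)} = -44$ ($R{\left(C \right)} = - \frac{\left(-11\right) \left(10 - 22\right)}{3} = - \frac{\left(-11\right) \left(-12\right)}{3} = \left(- \frac{1}{3}\right) 132 = -44$)
$-1308592 - R{\left(F{\left(-32 \right)} \right)} = -1308592 - -44 = -1308592 + 44 = -1308548$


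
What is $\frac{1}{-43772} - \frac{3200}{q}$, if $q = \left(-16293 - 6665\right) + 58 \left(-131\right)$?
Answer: $\frac{35009961}{334374308} \approx 0.1047$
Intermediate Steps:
$q = -30556$ ($q = -22958 - 7598 = -30556$)
$\frac{1}{-43772} - \frac{3200}{q} = \frac{1}{-43772} - \frac{3200}{-30556} = - \frac{1}{43772} - - \frac{800}{7639} = - \frac{1}{43772} + \frac{800}{7639} = \frac{35009961}{334374308}$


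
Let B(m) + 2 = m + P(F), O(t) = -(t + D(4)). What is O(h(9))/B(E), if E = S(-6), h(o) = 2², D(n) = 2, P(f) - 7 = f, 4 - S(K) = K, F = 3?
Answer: -⅓ ≈ -0.33333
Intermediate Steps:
S(K) = 4 - K
P(f) = 7 + f
h(o) = 4
E = 10 (E = 4 - 1*(-6) = 4 + 6 = 10)
O(t) = -2 - t (O(t) = -(t + 2) = -(2 + t) = -2 - t)
B(m) = 8 + m (B(m) = -2 + (m + (7 + 3)) = -2 + (m + 10) = -2 + (10 + m) = 8 + m)
O(h(9))/B(E) = (-2 - 1*4)/(8 + 10) = (-2 - 4)/18 = -6*1/18 = -⅓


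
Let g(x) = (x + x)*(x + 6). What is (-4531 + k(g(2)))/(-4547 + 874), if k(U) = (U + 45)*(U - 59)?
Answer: 6610/3673 ≈ 1.7996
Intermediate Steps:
g(x) = 2*x*(6 + x) (g(x) = (2*x)*(6 + x) = 2*x*(6 + x))
k(U) = (-59 + U)*(45 + U) (k(U) = (45 + U)*(-59 + U) = (-59 + U)*(45 + U))
(-4531 + k(g(2)))/(-4547 + 874) = (-4531 + (-2655 + (2*2*(6 + 2))² - 28*2*(6 + 2)))/(-4547 + 874) = (-4531 + (-2655 + (2*2*8)² - 28*2*8))/(-3673) = (-4531 + (-2655 + 32² - 14*32))*(-1/3673) = (-4531 + (-2655 + 1024 - 448))*(-1/3673) = (-4531 - 2079)*(-1/3673) = -6610*(-1/3673) = 6610/3673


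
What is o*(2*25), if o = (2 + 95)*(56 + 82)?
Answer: 669300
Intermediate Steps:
o = 13386 (o = 97*138 = 13386)
o*(2*25) = 13386*(2*25) = 13386*50 = 669300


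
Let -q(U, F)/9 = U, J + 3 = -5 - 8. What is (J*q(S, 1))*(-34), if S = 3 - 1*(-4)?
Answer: -34272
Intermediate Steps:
J = -16 (J = -3 + (-5 - 8) = -3 - 13 = -16)
S = 7 (S = 3 + 4 = 7)
q(U, F) = -9*U
(J*q(S, 1))*(-34) = -(-144)*7*(-34) = -16*(-63)*(-34) = 1008*(-34) = -34272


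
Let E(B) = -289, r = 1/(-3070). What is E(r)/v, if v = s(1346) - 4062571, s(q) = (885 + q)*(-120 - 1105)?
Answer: 1/23514 ≈ 4.2528e-5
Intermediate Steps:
s(q) = -1084125 - 1225*q (s(q) = (885 + q)*(-1225) = -1084125 - 1225*q)
r = -1/3070 ≈ -0.00032573
v = -6795546 (v = (-1084125 - 1225*1346) - 4062571 = (-1084125 - 1648850) - 4062571 = -2732975 - 4062571 = -6795546)
E(r)/v = -289/(-6795546) = -289*(-1/6795546) = 1/23514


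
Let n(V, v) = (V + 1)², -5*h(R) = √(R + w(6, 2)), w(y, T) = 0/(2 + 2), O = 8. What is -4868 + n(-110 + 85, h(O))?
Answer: -4292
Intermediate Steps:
w(y, T) = 0 (w(y, T) = 0/4 = (¼)*0 = 0)
h(R) = -√R/5 (h(R) = -√(R + 0)/5 = -√R/5)
n(V, v) = (1 + V)²
-4868 + n(-110 + 85, h(O)) = -4868 + (1 + (-110 + 85))² = -4868 + (1 - 25)² = -4868 + (-24)² = -4868 + 576 = -4292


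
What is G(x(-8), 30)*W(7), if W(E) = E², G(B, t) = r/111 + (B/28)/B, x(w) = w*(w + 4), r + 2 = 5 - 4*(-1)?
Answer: 2149/444 ≈ 4.8401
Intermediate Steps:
r = 7 (r = -2 + (5 - 4*(-1)) = -2 + (5 + 4) = -2 + 9 = 7)
x(w) = w*(4 + w)
G(B, t) = 307/3108 (G(B, t) = 7/111 + (B/28)/B = 7/111 + 1/28 = 307/3108)
G(x(-8), 30)*W(7) = (307/3108)*7² = (307/3108)*49 = 2149/444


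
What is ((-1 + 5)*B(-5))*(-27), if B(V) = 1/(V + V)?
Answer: 54/5 ≈ 10.800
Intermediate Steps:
B(V) = 1/(2*V)
((-1 + 5)*B(-5))*(-27) = ((-1 + 5)*((1/2)/(-5)))*(-27) = (4*((1/2)*(-1/5)))*(-27) = (4*(-1/10))*(-27) = -2/5*(-27) = 54/5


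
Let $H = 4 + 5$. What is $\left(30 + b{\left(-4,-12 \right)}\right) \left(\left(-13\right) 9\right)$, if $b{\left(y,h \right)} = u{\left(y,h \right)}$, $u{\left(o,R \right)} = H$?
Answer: $-4563$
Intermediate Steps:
$H = 9$
$u{\left(o,R \right)} = 9$
$b{\left(y,h \right)} = 9$
$\left(30 + b{\left(-4,-12 \right)}\right) \left(\left(-13\right) 9\right) = \left(30 + 9\right) \left(\left(-13\right) 9\right) = 39 \left(-117\right) = -4563$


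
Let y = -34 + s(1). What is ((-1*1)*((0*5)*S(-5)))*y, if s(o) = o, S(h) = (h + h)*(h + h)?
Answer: 0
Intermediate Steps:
S(h) = 4*h² (S(h) = (2*h)*(2*h) = 4*h²)
y = -33 (y = -34 + 1 = -33)
((-1*1)*((0*5)*S(-5)))*y = ((-1*1)*((0*5)*(4*(-5)²)))*(-33) = -0*4*25*(-33) = -0*100*(-33) = -1*0*(-33) = 0*(-33) = 0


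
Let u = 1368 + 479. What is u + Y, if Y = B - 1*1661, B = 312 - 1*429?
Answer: 69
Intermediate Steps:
B = -117 (B = 312 - 429 = -117)
u = 1847
Y = -1778 (Y = -117 - 1*1661 = -117 - 1661 = -1778)
u + Y = 1847 - 1778 = 69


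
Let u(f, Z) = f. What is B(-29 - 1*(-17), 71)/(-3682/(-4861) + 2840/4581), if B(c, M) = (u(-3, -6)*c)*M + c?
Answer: 28325202552/15336241 ≈ 1846.9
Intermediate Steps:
B(c, M) = c - 3*M*c (B(c, M) = (-3*c)*M + c = -3*M*c + c = c - 3*M*c)
B(-29 - 1*(-17), 71)/(-3682/(-4861) + 2840/4581) = ((-29 - 1*(-17))*(1 - 3*71))/(-3682/(-4861) + 2840/4581) = ((-29 + 17)*(1 - 213))/(-3682*(-1/4861) + 2840*(1/4581)) = (-12*(-212))/(3682/4861 + 2840/4581) = 2544/(30672482/22268241) = 2544*(22268241/30672482) = 28325202552/15336241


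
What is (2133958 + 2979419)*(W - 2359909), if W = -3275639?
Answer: -28816681525596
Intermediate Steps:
(2133958 + 2979419)*(W - 2359909) = (2133958 + 2979419)*(-3275639 - 2359909) = 5113377*(-5635548) = -28816681525596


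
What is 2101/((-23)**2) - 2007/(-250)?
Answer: 1586953/132250 ≈ 12.000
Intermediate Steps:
2101/((-23)**2) - 2007/(-250) = 2101/529 - 2007*(-1/250) = 2101*(1/529) + 2007/250 = 2101/529 + 2007/250 = 1586953/132250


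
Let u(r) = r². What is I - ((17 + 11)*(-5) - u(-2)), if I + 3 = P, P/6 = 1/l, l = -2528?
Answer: 178221/1264 ≈ 141.00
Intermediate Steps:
P = -3/1264 (P = 6/(-2528) = 6*(-1/2528) = -3/1264 ≈ -0.0023734)
I = -3795/1264 (I = -3 - 3/1264 = -3795/1264 ≈ -3.0024)
I - ((17 + 11)*(-5) - u(-2)) = -3795/1264 - ((17 + 11)*(-5) - 1*(-2)²) = -3795/1264 - (28*(-5) - 1*4) = -3795/1264 - (-140 - 4) = -3795/1264 - 1*(-144) = -3795/1264 + 144 = 178221/1264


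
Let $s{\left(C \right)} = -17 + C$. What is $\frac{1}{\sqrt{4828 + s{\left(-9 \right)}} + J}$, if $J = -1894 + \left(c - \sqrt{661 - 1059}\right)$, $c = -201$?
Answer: $\frac{1}{-2095 + 49 \sqrt{2} - i \sqrt{398}} \approx -0.00049361 + 4.861 \cdot 10^{-6} i$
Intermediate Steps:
$J = -2095 - i \sqrt{398}$ ($J = -1894 - \left(201 + \sqrt{661 - 1059}\right) = -1894 - \left(201 + \sqrt{-398}\right) = -1894 - \left(201 + i \sqrt{398}\right) = -2095 - i \sqrt{398} \approx -2095.0 - 19.95 i$)
$\frac{1}{\sqrt{4828 + s{\left(-9 \right)}} + J} = \frac{1}{\sqrt{4828 - 26} - \left(2095 + i \sqrt{398}\right)} = \frac{1}{\sqrt{4802} - \left(2095 + i \sqrt{398}\right)} = \frac{1}{49 \sqrt{2} - \left(2095 + i \sqrt{398}\right)} = \frac{1}{-2095 + 49 \sqrt{2} - i \sqrt{398}}$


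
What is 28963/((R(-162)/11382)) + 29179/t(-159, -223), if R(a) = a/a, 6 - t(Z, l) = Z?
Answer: 54393412069/165 ≈ 3.2966e+8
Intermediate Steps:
t(Z, l) = 6 - Z
R(a) = 1
28963/((R(-162)/11382)) + 29179/t(-159, -223) = 28963/((1/11382)) + 29179/(6 - 1*(-159)) = 28963/((1*(1/11382))) + 29179/(6 + 159) = 28963/(1/11382) + 29179/165 = 28963*11382 + 29179*(1/165) = 329656866 + 29179/165 = 54393412069/165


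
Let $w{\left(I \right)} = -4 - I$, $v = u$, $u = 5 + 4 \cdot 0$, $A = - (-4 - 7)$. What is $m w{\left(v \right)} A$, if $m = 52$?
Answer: $-5148$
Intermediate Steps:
$A = 11$ ($A = \left(-1\right) \left(-11\right) = 11$)
$u = 5$ ($u = 5 + 0 = 5$)
$v = 5$
$m w{\left(v \right)} A = 52 \left(-4 - 5\right) 11 = 52 \left(-9\right) 11 = \left(-468\right) 11 = -5148$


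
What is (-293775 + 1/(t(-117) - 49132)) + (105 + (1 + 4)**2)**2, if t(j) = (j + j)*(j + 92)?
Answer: -11983703751/43282 ≈ -2.7688e+5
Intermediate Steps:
t(j) = 2*j*(92 + j) (t(j) = (2*j)*(92 + j) = 2*j*(92 + j))
(-293775 + 1/(t(-117) - 49132)) + (105 + (1 + 4)**2)**2 = (-293775 + 1/(2*(-117)*(92 - 117) - 49132)) + (105 + (1 + 4)**2)**2 = (-293775 + 1/(2*(-117)*(-25) - 49132)) + (105 + 5**2)**2 = (-293775 + 1/(5850 - 49132)) + (105 + 25)**2 = (-293775 + 1/(-43282)) + 130**2 = (-293775 - 1/43282) + 16900 = -12715169551/43282 + 16900 = -11983703751/43282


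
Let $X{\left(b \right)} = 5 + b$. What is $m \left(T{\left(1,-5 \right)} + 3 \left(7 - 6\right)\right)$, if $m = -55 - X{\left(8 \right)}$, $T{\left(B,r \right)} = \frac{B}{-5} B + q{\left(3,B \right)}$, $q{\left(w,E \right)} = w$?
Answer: $- \frac{1972}{5} \approx -394.4$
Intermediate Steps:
$T{\left(B,r \right)} = 3 - \frac{B^{2}}{5}$ ($T{\left(B,r \right)} = \frac{B}{-5} B + 3 = B \left(- \frac{1}{5}\right) B + 3 = - \frac{B}{5} B + 3 = - \frac{B^{2}}{5} + 3 = 3 - \frac{B^{2}}{5}$)
$m = -68$ ($m = -55 - \left(5 + 8\right) = -55 - 13 = -68$)
$m \left(T{\left(1,-5 \right)} + 3 \left(7 - 6\right)\right) = - 68 \left(\left(3 - \frac{1^{2}}{5}\right) + 3 \left(7 - 6\right)\right) = - 68 \left(\left(3 - \frac{1}{5}\right) + 3 \cdot 1\right) = - 68 \left(\left(3 - \frac{1}{5}\right) + 3\right) = - 68 \left(\frac{14}{5} + 3\right) = \left(-68\right) \frac{29}{5} = - \frac{1972}{5}$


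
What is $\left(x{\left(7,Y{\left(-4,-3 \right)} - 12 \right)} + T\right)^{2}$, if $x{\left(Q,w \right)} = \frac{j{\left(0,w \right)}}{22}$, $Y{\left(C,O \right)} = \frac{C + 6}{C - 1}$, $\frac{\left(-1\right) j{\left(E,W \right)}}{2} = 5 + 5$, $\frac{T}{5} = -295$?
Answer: $\frac{263575225}{121} \approx 2.1783 \cdot 10^{6}$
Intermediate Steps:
$T = -1475$ ($T = 5 \left(-295\right) = -1475$)
$j{\left(E,W \right)} = -20$ ($j{\left(E,W \right)} = - 2 \left(5 + 5\right) = \left(-2\right) 10 = -20$)
$Y{\left(C,O \right)} = \frac{6 + C}{-1 + C}$
$x{\left(Q,w \right)} = - \frac{10}{11}$ ($x{\left(Q,w \right)} = - \frac{20}{22} = \left(-20\right) \frac{1}{22} = - \frac{10}{11}$)
$\left(x{\left(7,Y{\left(-4,-3 \right)} - 12 \right)} + T\right)^{2} = \left(- \frac{10}{11} - 1475\right)^{2} = \left(- \frac{16235}{11}\right)^{2} = \frac{263575225}{121}$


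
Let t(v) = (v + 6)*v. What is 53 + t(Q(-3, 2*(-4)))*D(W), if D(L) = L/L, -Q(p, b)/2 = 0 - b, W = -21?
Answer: 213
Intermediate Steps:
Q(p, b) = 2*b (Q(p, b) = -2*(0 - b) = -(-2)*b = 2*b)
D(L) = 1
t(v) = v*(6 + v) (t(v) = (6 + v)*v = v*(6 + v))
53 + t(Q(-3, 2*(-4)))*D(W) = 53 + ((2*(2*(-4)))*(6 + 2*(2*(-4))))*1 = 53 + ((2*(-8))*(6 + 2*(-8)))*1 = 53 - 16*(6 - 16)*1 = 53 - 16*(-10)*1 = 53 + 160*1 = 53 + 160 = 213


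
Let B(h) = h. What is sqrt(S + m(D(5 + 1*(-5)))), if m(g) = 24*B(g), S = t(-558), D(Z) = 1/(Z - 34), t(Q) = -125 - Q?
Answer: sqrt(124933)/17 ≈ 20.792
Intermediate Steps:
D(Z) = 1/(-34 + Z)
S = 433 (S = -125 - 1*(-558) = -125 + 558 = 433)
m(g) = 24*g
sqrt(S + m(D(5 + 1*(-5)))) = sqrt(433 + 24/(-34 + (5 + 1*(-5)))) = sqrt(433 + 24/(-34 + (5 - 5))) = sqrt(433 + 24/(-34 + 0)) = sqrt(433 + 24/(-34)) = sqrt(433 + 24*(-1/34)) = sqrt(433 - 12/17) = sqrt(7349/17) = sqrt(124933)/17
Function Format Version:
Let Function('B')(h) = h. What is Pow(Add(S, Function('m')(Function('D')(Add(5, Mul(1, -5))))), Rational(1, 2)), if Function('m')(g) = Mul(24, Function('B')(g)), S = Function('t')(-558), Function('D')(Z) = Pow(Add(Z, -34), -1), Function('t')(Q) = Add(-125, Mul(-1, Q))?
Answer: Mul(Rational(1, 17), Pow(124933, Rational(1, 2))) ≈ 20.792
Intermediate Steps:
Function('D')(Z) = Pow(Add(-34, Z), -1)
S = 433 (S = Add(-125, Mul(-1, -558)) = Add(-125, 558) = 433)
Function('m')(g) = Mul(24, g)
Pow(Add(S, Function('m')(Function('D')(Add(5, Mul(1, -5))))), Rational(1, 2)) = Pow(Add(433, Mul(24, Pow(Add(-34, Add(5, Mul(1, -5))), -1))), Rational(1, 2)) = Pow(Add(433, Mul(24, Pow(Add(-34, Add(5, -5)), -1))), Rational(1, 2)) = Pow(Add(433, Mul(24, Pow(Add(-34, 0), -1))), Rational(1, 2)) = Pow(Add(433, Mul(24, Pow(-34, -1))), Rational(1, 2)) = Pow(Add(433, Mul(24, Rational(-1, 34))), Rational(1, 2)) = Pow(Add(433, Rational(-12, 17)), Rational(1, 2)) = Pow(Rational(7349, 17), Rational(1, 2)) = Mul(Rational(1, 17), Pow(124933, Rational(1, 2)))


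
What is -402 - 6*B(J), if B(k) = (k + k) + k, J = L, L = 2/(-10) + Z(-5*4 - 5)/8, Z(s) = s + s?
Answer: -2859/10 ≈ -285.90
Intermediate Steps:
Z(s) = 2*s
L = -129/20 (L = 2/(-10) + (2*(-5*4 - 5))/8 = 2*(-⅒) + (2*(-20 - 5))*(⅛) = -⅕ + (2*(-25))*(⅛) = -⅕ - 50*⅛ = -⅕ - 25/4 = -129/20 ≈ -6.4500)
J = -129/20 ≈ -6.4500
B(k) = 3*k (B(k) = 2*k + k = 3*k)
-402 - 6*B(J) = -402 - 18*(-129)/20 = -402 - 6*(-387/20) = -402 + 1161/10 = -2859/10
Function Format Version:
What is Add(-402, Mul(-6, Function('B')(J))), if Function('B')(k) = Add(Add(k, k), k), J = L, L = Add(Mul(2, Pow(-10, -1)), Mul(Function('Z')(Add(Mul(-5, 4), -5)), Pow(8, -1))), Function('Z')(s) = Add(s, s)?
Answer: Rational(-2859, 10) ≈ -285.90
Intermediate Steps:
Function('Z')(s) = Mul(2, s)
L = Rational(-129, 20) (L = Add(Mul(2, Pow(-10, -1)), Mul(Mul(2, Add(Mul(-5, 4), -5)), Pow(8, -1))) = Add(Mul(2, Rational(-1, 10)), Mul(Mul(2, Add(-20, -5)), Rational(1, 8))) = Add(Rational(-1, 5), Mul(Mul(2, -25), Rational(1, 8))) = Add(Rational(-1, 5), Mul(-50, Rational(1, 8))) = Add(Rational(-1, 5), Rational(-25, 4)) = Rational(-129, 20) ≈ -6.4500)
J = Rational(-129, 20) ≈ -6.4500
Function('B')(k) = Mul(3, k) (Function('B')(k) = Add(Mul(2, k), k) = Mul(3, k))
Add(-402, Mul(-6, Function('B')(J))) = Add(-402, Mul(-6, Mul(3, Rational(-129, 20)))) = Add(-402, Mul(-6, Rational(-387, 20))) = Add(-402, Rational(1161, 10)) = Rational(-2859, 10)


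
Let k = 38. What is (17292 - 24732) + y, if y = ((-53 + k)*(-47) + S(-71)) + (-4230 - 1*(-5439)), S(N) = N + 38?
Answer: -5559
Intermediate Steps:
S(N) = 38 + N
y = 1881 (y = ((-53 + 38)*(-47) + (38 - 71)) + (-4230 - 1*(-5439)) = (-15*(-47) - 33) + (-4230 + 5439) = (705 - 33) + 1209 = 672 + 1209 = 1881)
(17292 - 24732) + y = (17292 - 24732) + 1881 = -7440 + 1881 = -5559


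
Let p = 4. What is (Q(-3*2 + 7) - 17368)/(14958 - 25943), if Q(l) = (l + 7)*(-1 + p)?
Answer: 17344/10985 ≈ 1.5789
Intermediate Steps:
Q(l) = 21 + 3*l (Q(l) = (l + 7)*(-1 + 4) = (7 + l)*3 = 21 + 3*l)
(Q(-3*2 + 7) - 17368)/(14958 - 25943) = ((21 + 3*(-3*2 + 7)) - 17368)/(14958 - 25943) = ((21 + 3*(-6 + 7)) - 17368)/(-10985) = ((21 + 3*1) - 17368)*(-1/10985) = ((21 + 3) - 17368)*(-1/10985) = (24 - 17368)*(-1/10985) = -17344*(-1/10985) = 17344/10985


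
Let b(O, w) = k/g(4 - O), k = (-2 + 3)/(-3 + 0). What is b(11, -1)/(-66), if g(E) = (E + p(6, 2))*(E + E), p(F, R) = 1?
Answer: 1/16632 ≈ 6.0125e-5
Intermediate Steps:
k = -⅓ (k = 1/(-3) = 1*(-⅓) = -⅓ ≈ -0.33333)
g(E) = 2*E*(1 + E) (g(E) = (E + 1)*(E + E) = (1 + E)*(2*E) = 2*E*(1 + E))
b(O, w) = -1/(6*(4 - O)*(5 - O)) (b(O, w) = -1/(2*(1 + (4 - O))*(4 - O))/3 = -1/(2*(4 - O)*(5 - O))/3 = -1/(6*(4 - O)*(5 - O)))
b(11, -1)/(-66) = -1/(6*(-5 + 11)*(-4 + 11))/(-66) = -⅙/(6*7)*(-1/66) = -⅙*⅙*⅐*(-1/66) = -1/252*(-1/66) = 1/16632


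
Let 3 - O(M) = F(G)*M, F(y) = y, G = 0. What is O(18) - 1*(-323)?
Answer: 326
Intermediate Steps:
O(M) = 3 (O(M) = 3 - 0*M = 3 - 1*0 = 3 + 0 = 3)
O(18) - 1*(-323) = 3 - 1*(-323) = 3 + 323 = 326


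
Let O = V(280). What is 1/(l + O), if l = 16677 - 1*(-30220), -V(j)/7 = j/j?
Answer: 1/46890 ≈ 2.1327e-5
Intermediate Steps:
V(j) = -7 (V(j) = -7*j/j = -7*1 = -7)
O = -7
l = 46897 (l = 16677 + 30220 = 46897)
1/(l + O) = 1/(46897 - 7) = 1/46890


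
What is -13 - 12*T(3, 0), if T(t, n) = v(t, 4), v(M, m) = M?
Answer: -49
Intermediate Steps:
T(t, n) = t
-13 - 12*T(3, 0) = -13 - 12*3 = -13 - 36 = -49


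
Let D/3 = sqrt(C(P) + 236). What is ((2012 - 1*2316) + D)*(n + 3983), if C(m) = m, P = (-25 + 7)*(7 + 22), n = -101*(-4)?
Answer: -1333648 + 13161*I*sqrt(286) ≈ -1.3336e+6 + 2.2257e+5*I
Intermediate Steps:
n = 404
P = -522 (P = -18*29 = -522)
D = 3*I*sqrt(286) (D = 3*sqrt(-522 + 236) = 3*sqrt(-286) = 3*(I*sqrt(286)) = 3*I*sqrt(286) ≈ 50.735*I)
((2012 - 1*2316) + D)*(n + 3983) = ((2012 - 1*2316) + 3*I*sqrt(286))*(404 + 3983) = ((2012 - 2316) + 3*I*sqrt(286))*4387 = (-304 + 3*I*sqrt(286))*4387 = -1333648 + 13161*I*sqrt(286)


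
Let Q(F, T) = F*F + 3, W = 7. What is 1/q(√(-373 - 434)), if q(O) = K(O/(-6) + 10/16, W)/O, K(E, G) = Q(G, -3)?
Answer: I*√807/52 ≈ 0.5463*I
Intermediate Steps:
Q(F, T) = 3 + F² (Q(F, T) = F² + 3 = 3 + F²)
K(E, G) = 3 + G²
q(O) = 52/O (q(O) = (3 + 7²)/O = (3 + 49)/O = 52/O)
1/q(√(-373 - 434)) = 1/(52/(√(-373 - 434))) = 1/(52/(√(-807))) = 1/(52/((I*√807))) = 1/(52*(-I*√807/807)) = 1/(-52*I*√807/807) = I*√807/52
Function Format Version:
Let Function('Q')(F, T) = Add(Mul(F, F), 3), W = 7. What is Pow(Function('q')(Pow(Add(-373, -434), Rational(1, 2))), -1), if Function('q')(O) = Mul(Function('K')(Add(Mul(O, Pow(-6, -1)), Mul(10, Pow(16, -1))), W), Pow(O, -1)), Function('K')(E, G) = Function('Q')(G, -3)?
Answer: Mul(Rational(1, 52), I, Pow(807, Rational(1, 2))) ≈ Mul(0.54630, I)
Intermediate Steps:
Function('Q')(F, T) = Add(3, Pow(F, 2)) (Function('Q')(F, T) = Add(Pow(F, 2), 3) = Add(3, Pow(F, 2)))
Function('K')(E, G) = Add(3, Pow(G, 2))
Function('q')(O) = Mul(52, Pow(O, -1)) (Function('q')(O) = Mul(Add(3, Pow(7, 2)), Pow(O, -1)) = Mul(Add(3, 49), Pow(O, -1)) = Mul(52, Pow(O, -1)))
Pow(Function('q')(Pow(Add(-373, -434), Rational(1, 2))), -1) = Pow(Mul(52, Pow(Pow(Add(-373, -434), Rational(1, 2)), -1)), -1) = Pow(Mul(52, Pow(Pow(-807, Rational(1, 2)), -1)), -1) = Pow(Mul(52, Pow(Mul(I, Pow(807, Rational(1, 2))), -1)), -1) = Pow(Mul(52, Mul(Rational(-1, 807), I, Pow(807, Rational(1, 2)))), -1) = Pow(Mul(Rational(-52, 807), I, Pow(807, Rational(1, 2))), -1) = Mul(Rational(1, 52), I, Pow(807, Rational(1, 2)))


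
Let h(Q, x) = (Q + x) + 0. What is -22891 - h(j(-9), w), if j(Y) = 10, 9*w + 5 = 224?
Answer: -68776/3 ≈ -22925.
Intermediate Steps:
w = 73/3 (w = -5/9 + (⅑)*224 = -5/9 + 224/9 = 73/3 ≈ 24.333)
h(Q, x) = Q + x
-22891 - h(j(-9), w) = -22891 - (10 + 73/3) = -22891 - 1*103/3 = -22891 - 103/3 = -68776/3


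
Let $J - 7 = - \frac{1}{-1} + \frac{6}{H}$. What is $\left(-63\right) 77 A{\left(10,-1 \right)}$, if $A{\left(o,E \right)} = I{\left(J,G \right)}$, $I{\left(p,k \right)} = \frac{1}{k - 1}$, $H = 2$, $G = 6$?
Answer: $- \frac{4851}{5} \approx -970.2$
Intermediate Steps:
$J = 11$ ($J = 7 + \left(- \frac{1}{-1} + \frac{6}{2}\right) = 7 + \left(\left(-1\right) \left(-1\right) + 6 \cdot \frac{1}{2}\right) = 7 + \left(1 + 3\right) = 7 + 4 = 11$)
$I{\left(p,k \right)} = \frac{1}{-1 + k}$
$A{\left(o,E \right)} = \frac{1}{5}$ ($A{\left(o,E \right)} = \frac{1}{-1 + 6} = \frac{1}{5}$)
$\left(-63\right) 77 A{\left(10,-1 \right)} = \left(-63\right) 77 \cdot \frac{1}{5} = \left(-4851\right) \frac{1}{5} = - \frac{4851}{5}$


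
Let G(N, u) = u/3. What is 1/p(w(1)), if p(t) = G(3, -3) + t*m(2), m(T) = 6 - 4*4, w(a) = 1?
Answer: -1/11 ≈ -0.090909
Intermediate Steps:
G(N, u) = u/3 (G(N, u) = u*(1/3) = u/3)
m(T) = -10 (m(T) = 6 - 16 = -10)
p(t) = -1 - 10*t (p(t) = (1/3)*(-3) + t*(-10) = -1 - 10*t)
1/p(w(1)) = 1/(-1 - 10*1) = 1/(-1 - 10) = 1/(-11) = -1/11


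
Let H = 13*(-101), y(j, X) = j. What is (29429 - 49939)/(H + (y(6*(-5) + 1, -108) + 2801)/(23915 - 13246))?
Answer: 43764238/2801125 ≈ 15.624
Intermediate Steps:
H = -1313
(29429 - 49939)/(H + (y(6*(-5) + 1, -108) + 2801)/(23915 - 13246)) = (29429 - 49939)/(-1313 + ((6*(-5) + 1) + 2801)/(23915 - 13246)) = -20510/(-1313 + ((-30 + 1) + 2801)/10669) = -20510/(-1313 + (-29 + 2801)*(1/10669)) = -20510/(-1313 + 2772*(1/10669)) = -20510/(-1313 + 2772/10669) = -20510/(-14005625/10669) = -20510*(-10669/14005625) = 43764238/2801125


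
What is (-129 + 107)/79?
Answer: -22/79 ≈ -0.27848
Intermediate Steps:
(-129 + 107)/79 = -22*1/79 = -22/79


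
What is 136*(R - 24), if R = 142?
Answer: 16048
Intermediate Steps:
136*(R - 24) = 136*(142 - 24) = 136*118 = 16048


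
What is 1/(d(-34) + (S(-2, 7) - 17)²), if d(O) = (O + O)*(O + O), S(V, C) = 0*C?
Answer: 1/4913 ≈ 0.00020354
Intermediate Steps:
S(V, C) = 0
d(O) = 4*O² (d(O) = (2*O)*(2*O) = 4*O²)
1/(d(-34) + (S(-2, 7) - 17)²) = 1/(4*(-34)² + (0 - 17)²) = 1/(4*1156 + (-17)²) = 1/(4624 + 289) = 1/4913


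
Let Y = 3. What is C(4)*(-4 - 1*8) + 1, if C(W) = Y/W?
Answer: -8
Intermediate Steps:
C(W) = 3/W
C(4)*(-4 - 1*8) + 1 = (3/4)*(-4 - 1*8) + 1 = (3*(1/4))*(-4 - 8) + 1 = (3/4)*(-12) + 1 = -9 + 1 = -8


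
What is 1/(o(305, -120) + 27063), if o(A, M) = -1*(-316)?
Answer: 1/27379 ≈ 3.6524e-5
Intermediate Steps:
o(A, M) = 316
1/(o(305, -120) + 27063) = 1/(316 + 27063) = 1/27379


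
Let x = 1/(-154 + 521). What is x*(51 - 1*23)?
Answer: 28/367 ≈ 0.076294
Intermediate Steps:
x = 1/367 ≈ 0.0027248
x*(51 - 1*23) = (51 - 1*23)/367 = (51 - 23)/367 = (1/367)*28 = 28/367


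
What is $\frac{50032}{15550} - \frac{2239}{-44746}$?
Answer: $\frac{1136774161}{347900150} \approx 3.2675$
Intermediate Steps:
$\frac{50032}{15550} - \frac{2239}{-44746} = 50032 \cdot \frac{1}{15550} - - \frac{2239}{44746} = \frac{25016}{7775} + \frac{2239}{44746} = \frac{1136774161}{347900150}$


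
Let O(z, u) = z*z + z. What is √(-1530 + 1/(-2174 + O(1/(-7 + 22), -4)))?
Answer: 3*I*√40672864120870/489134 ≈ 39.115*I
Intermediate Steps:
O(z, u) = z + z² (O(z, u) = z² + z = z + z²)
√(-1530 + 1/(-2174 + O(1/(-7 + 22), -4))) = √(-1530 + 1/(-2174 + (1 + 1/(-7 + 22))/(-7 + 22))) = √(-1530 + 1/(-2174 + (1 + 1/15)/15)) = √(-1530 + 1/(-2174 + (1/15)*(16/15))) = √(-1530 + 1/(-2174 + 16/225)) = √(-1530 + 1/(-489134/225)) = √(-1530 - 225/489134) = √(-748375245/489134) = 3*I*√40672864120870/489134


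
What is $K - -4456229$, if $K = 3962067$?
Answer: $8418296$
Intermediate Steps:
$K - -4456229 = 3962067 - -4456229 = 3962067 + 4456229 = 8418296$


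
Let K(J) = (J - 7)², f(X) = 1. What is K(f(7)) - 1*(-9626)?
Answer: 9662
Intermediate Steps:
K(J) = (-7 + J)²
K(f(7)) - 1*(-9626) = (-7 + 1)² - 1*(-9626) = (-6)² + 9626 = 36 + 9626 = 9662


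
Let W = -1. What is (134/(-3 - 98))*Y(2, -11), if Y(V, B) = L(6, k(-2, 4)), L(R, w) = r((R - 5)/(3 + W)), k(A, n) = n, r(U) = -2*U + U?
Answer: 67/101 ≈ 0.66337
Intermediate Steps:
r(U) = -U
L(R, w) = 5/2 - R/2 (L(R, w) = -(R - 5)/(3 - 1) = -(-5 + R)/2 = -(-5/2 + R/2) = 5/2 - R/2)
Y(V, B) = -1/2 (Y(V, B) = 5/2 - 1/2*6 = 5/2 - 3 = -1/2)
(134/(-3 - 98))*Y(2, -11) = (134/(-3 - 98))*(-1/2) = (134/(-101))*(-1/2) = (134*(-1/101))*(-1/2) = -134/101*(-1/2) = 67/101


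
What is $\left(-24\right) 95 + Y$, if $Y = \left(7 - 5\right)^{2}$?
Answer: $-2276$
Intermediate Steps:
$Y = 4$ ($Y = 2^{2} = 4$)
$\left(-24\right) 95 + Y = \left(-24\right) 95 + 4 = -2280 + 4 = -2276$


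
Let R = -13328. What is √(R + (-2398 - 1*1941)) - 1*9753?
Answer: -9753 + 3*I*√1963 ≈ -9753.0 + 132.92*I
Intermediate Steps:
√(R + (-2398 - 1*1941)) - 1*9753 = √(-13328 + (-2398 - 1*1941)) - 1*9753 = √(-13328 + (-2398 - 1941)) - 9753 = √(-13328 - 4339) - 9753 = √(-17667) - 9753 = 3*I*√1963 - 9753 = -9753 + 3*I*√1963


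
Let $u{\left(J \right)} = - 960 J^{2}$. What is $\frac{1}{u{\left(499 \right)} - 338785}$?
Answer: $- \frac{1}{239379745} \approx -4.1775 \cdot 10^{-9}$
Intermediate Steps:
$\frac{1}{u{\left(499 \right)} - 338785} = \frac{1}{- 960 \cdot 499^{2} - 338785} = \frac{1}{\left(-960\right) 249001 - 338785} = \frac{1}{-239040960 - 338785} = \frac{1}{-239379745} = - \frac{1}{239379745}$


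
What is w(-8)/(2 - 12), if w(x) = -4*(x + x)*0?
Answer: 0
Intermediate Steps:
w(x) = 0 (w(x) = -8*x*0 = 0)
w(-8)/(2 - 12) = 0/(2 - 12) = 0/(-10) = -1/10*0 = 0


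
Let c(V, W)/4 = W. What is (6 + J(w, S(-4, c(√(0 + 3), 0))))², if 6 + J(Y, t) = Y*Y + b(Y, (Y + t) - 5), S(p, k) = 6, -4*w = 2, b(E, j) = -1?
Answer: 9/16 ≈ 0.56250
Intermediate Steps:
w = -½ (w = -¼*2 = -½ ≈ -0.50000)
c(V, W) = 4*W
J(Y, t) = -7 + Y² (J(Y, t) = -6 + (Y*Y - 1) = -6 + (Y² - 1) = -6 + (-1 + Y²) = -7 + Y²)
(6 + J(w, S(-4, c(√(0 + 3), 0))))² = (6 + (-7 + (-½)²))² = (6 + (-7 + ¼))² = (6 - 27/4)² = (-¾)² = 9/16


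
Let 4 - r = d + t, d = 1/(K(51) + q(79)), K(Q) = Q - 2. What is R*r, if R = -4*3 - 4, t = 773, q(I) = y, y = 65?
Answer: 701336/57 ≈ 12304.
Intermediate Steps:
K(Q) = -2 + Q
q(I) = 65
d = 1/114 (d = 1/((-2 + 51) + 65) = 1/(49 + 65) = 1/114 ≈ 0.0087719)
r = -87667/114 (r = 4 - (1/114 + 773) = 4 - 1*88123/114 = 4 - 88123/114 = -87667/114 ≈ -769.01)
R = -16 (R = -12 - 4 = -16)
R*r = -16*(-87667/114) = 701336/57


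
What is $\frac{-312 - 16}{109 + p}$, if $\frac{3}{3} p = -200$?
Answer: $\frac{328}{91} \approx 3.6044$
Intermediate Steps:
$p = -200$
$\frac{-312 - 16}{109 + p} = \frac{-312 - 16}{109 - 200} = - \frac{328}{-91} = \left(-328\right) \left(- \frac{1}{91}\right) = \frac{328}{91}$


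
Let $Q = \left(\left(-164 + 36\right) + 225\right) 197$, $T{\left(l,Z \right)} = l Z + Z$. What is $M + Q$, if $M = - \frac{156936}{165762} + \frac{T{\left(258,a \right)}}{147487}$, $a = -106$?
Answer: $\frac{77857361434411}{4074623349} \approx 19108.0$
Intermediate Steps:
$T{\left(l,Z \right)} = Z + Z l$ ($T{\left(l,Z \right)} = Z l + Z = Z + Z l$)
$M = - \frac{4616141630}{4074623349}$ ($M = - \frac{156936}{165762} + \frac{\left(-106\right) \left(1 + 258\right)}{147487} = \left(-156936\right) \frac{1}{165762} + \left(-106\right) 259 \cdot \frac{1}{147487} = - \frac{26156}{27627} - \frac{27454}{147487} = - \frac{4616141630}{4074623349} \approx -1.1329$)
$Q = 19109$ ($Q = \left(-128 + 225\right) 197 = 97 \cdot 197 = 19109$)
$M + Q = - \frac{4616141630}{4074623349} + 19109 = \frac{77857361434411}{4074623349}$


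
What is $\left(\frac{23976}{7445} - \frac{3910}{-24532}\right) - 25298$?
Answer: $- \frac{2309914075669}{91320370} \approx -25295.0$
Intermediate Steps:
$\left(\frac{23976}{7445} - \frac{3910}{-24532}\right) - 25298 = \left(23976 \cdot \frac{1}{7445} - - \frac{1955}{12266}\right) - 25298 = \left(\frac{23976}{7445} + \frac{1955}{12266}\right) - 25298 = \frac{308644591}{91320370} - 25298 = - \frac{2309914075669}{91320370}$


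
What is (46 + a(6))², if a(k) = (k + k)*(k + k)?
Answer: 36100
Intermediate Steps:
a(k) = 4*k² (a(k) = (2*k)*(2*k) = 4*k²)
(46 + a(6))² = (46 + 4*6²)² = (46 + 4*36)² = (46 + 144)² = 190² = 36100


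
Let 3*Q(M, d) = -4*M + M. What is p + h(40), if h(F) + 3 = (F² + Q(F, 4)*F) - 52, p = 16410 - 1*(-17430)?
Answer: 33785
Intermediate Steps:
Q(M, d) = -M (Q(M, d) = (-4*M + M)/3 = (-3*M)/3 = -M)
p = 33840 (p = 16410 + 17430 = 33840)
h(F) = -55 (h(F) = -3 + ((F² + (-F)*F) - 52) = -3 + ((F² - F²) - 52) = -3 + (0 - 52) = -3 - 52 = -55)
p + h(40) = 33840 - 55 = 33785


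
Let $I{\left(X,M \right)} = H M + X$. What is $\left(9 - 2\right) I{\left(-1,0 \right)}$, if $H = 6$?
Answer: $-7$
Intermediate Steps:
$I{\left(X,M \right)} = X + 6 M$ ($I{\left(X,M \right)} = 6 M + X = X + 6 M$)
$\left(9 - 2\right) I{\left(-1,0 \right)} = \left(9 - 2\right) \left(-1 + 6 \cdot 0\right) = 7 \left(-1 + 0\right) = 7 \left(-1\right) = -7$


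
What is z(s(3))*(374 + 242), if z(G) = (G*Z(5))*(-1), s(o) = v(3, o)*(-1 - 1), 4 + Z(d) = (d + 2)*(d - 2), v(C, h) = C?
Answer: 62832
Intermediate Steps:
Z(d) = -4 + (-2 + d)*(2 + d) (Z(d) = -4 + (d + 2)*(d - 2) = -4 + (2 + d)*(-2 + d) = -4 + (-2 + d)*(2 + d))
s(o) = -6 (s(o) = 3*(-1 - 1) = 3*(-2) = -6)
z(G) = -17*G (z(G) = (G*(-8 + 5²))*(-1) = (G*(-8 + 25))*(-1) = (G*17)*(-1) = (17*G)*(-1) = -17*G)
z(s(3))*(374 + 242) = (-17*(-6))*(374 + 242) = 102*616 = 62832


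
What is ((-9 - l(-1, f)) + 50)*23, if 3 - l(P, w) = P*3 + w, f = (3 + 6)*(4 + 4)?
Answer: 2461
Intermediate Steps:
f = 72 (f = 9*8 = 72)
l(P, w) = 3 - w - 3*P (l(P, w) = 3 - (P*3 + w) = 3 - (3*P + w) = 3 - (w + 3*P) = 3 + (-w - 3*P) = 3 - w - 3*P)
((-9 - l(-1, f)) + 50)*23 = ((-9 - (3 - 1*72 - 3*(-1))) + 50)*23 = ((-9 - (3 - 72 + 3)) + 50)*23 = ((-9 - 1*(-66)) + 50)*23 = ((-9 + 66) + 50)*23 = (57 + 50)*23 = 107*23 = 2461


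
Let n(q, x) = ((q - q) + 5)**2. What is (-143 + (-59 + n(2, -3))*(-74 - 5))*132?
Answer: 335676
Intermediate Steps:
n(q, x) = 25 (n(q, x) = (0 + 5)**2 = 5**2 = 25)
(-143 + (-59 + n(2, -3))*(-74 - 5))*132 = (-143 + (-59 + 25)*(-74 - 5))*132 = (-143 - 34*(-79))*132 = (-143 + 2686)*132 = 2543*132 = 335676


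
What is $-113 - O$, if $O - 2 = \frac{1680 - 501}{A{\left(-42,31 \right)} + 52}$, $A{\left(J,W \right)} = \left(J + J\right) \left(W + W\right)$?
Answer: $- \frac{591761}{5156} \approx -114.77$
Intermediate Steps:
$A{\left(J,W \right)} = 4 J W$ ($A{\left(J,W \right)} = 2 J 2 W = 4 J W$)
$O = \frac{9133}{5156}$ ($O = 2 + \frac{1680 - 501}{4 \left(-42\right) 31 + 52} = 2 + \frac{1179}{-5208 + 52} = 2 + \frac{1179}{-5156} = 2 + 1179 \left(- \frac{1}{5156}\right) = 2 - \frac{1179}{5156} = \frac{9133}{5156} \approx 1.7713$)
$-113 - O = -113 - \frac{9133}{5156} = - \frac{591761}{5156}$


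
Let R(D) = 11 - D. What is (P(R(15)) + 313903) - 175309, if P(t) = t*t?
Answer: 138610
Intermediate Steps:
P(t) = t**2
(P(R(15)) + 313903) - 175309 = ((11 - 1*15)**2 + 313903) - 175309 = ((11 - 15)**2 + 313903) - 175309 = ((-4)**2 + 313903) - 175309 = (16 + 313903) - 175309 = 313919 - 175309 = 138610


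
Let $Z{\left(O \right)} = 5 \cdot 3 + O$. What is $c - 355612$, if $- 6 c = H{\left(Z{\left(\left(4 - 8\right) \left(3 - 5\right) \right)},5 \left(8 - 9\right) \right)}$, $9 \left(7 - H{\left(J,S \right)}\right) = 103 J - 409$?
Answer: $- \frac{19201151}{54} \approx -3.5558 \cdot 10^{5}$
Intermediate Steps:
$Z{\left(O \right)} = 15 + O$
$H{\left(J,S \right)} = \frac{472}{9} - \frac{103 J}{9}$ ($H{\left(J,S \right)} = 7 - \frac{103 J - 409}{9} = 7 - \frac{-409 + 103 J}{9} = 7 - \left(- \frac{409}{9} + \frac{103 J}{9}\right) = \frac{472}{9} - \frac{103 J}{9}$)
$c = \frac{1897}{54}$ ($c = - \frac{\frac{472}{9} - \frac{103 \left(15 + \left(4 - 8\right) \left(3 - 5\right)\right)}{9}}{6} = - \frac{\frac{472}{9} - \frac{103 \left(15 - -8\right)}{9}}{6} = - \frac{\frac{472}{9} - \frac{103 \left(15 + 8\right)}{9}}{6} = - \frac{\frac{472}{9} - \frac{2369}{9}}{6} = \left(- \frac{1}{6}\right) \left(- \frac{1897}{9}\right) = \frac{1897}{54} \approx 35.13$)
$c - 355612 = \frac{1897}{54} - 355612 = - \frac{19201151}{54}$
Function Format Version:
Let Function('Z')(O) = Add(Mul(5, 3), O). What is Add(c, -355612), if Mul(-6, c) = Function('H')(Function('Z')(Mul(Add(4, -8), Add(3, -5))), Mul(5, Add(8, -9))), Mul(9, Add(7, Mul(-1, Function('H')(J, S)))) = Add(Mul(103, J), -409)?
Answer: Rational(-19201151, 54) ≈ -3.5558e+5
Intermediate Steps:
Function('Z')(O) = Add(15, O)
Function('H')(J, S) = Add(Rational(472, 9), Mul(Rational(-103, 9), J)) (Function('H')(J, S) = Add(7, Mul(Rational(-1, 9), Add(Mul(103, J), -409))) = Add(7, Mul(Rational(-1, 9), Add(-409, Mul(103, J)))) = Add(7, Add(Rational(409, 9), Mul(Rational(-103, 9), J))) = Add(Rational(472, 9), Mul(Rational(-103, 9), J)))
c = Rational(1897, 54) (c = Mul(Rational(-1, 6), Add(Rational(472, 9), Mul(Rational(-103, 9), Add(15, Mul(Add(4, -8), Add(3, -5)))))) = Mul(Rational(-1, 6), Add(Rational(472, 9), Mul(Rational(-103, 9), Add(15, Mul(-4, -2))))) = Mul(Rational(-1, 6), Add(Rational(472, 9), Mul(Rational(-103, 9), Add(15, 8)))) = Mul(Rational(-1, 6), Add(Rational(472, 9), Mul(Rational(-103, 9), 23))) = Mul(Rational(-1, 6), Add(Rational(472, 9), Rational(-2369, 9))) = Mul(Rational(-1, 6), Rational(-1897, 9)) = Rational(1897, 54) ≈ 35.130)
Add(c, -355612) = Add(Rational(1897, 54), -355612) = Rational(-19201151, 54)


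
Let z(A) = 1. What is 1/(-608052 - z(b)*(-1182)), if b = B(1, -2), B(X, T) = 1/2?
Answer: -1/606870 ≈ -1.6478e-6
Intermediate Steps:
B(X, T) = ½
b = ½ ≈ 0.50000
1/(-608052 - z(b)*(-1182)) = 1/(-608052 - (-1182)) = 1/(-608052 - 1*(-1182)) = 1/(-608052 + 1182) = 1/(-606870) = -1/606870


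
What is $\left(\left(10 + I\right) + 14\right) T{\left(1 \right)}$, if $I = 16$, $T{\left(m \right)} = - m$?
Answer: $-40$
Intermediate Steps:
$\left(\left(10 + I\right) + 14\right) T{\left(1 \right)} = \left(\left(10 + 16\right) + 14\right) \left(\left(-1\right) 1\right) = \left(26 + 14\right) \left(-1\right) = 40 \left(-1\right) = -40$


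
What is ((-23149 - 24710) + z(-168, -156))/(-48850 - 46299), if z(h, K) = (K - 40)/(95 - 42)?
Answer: 149219/296641 ≈ 0.50303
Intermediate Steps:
z(h, K) = -40/53 + K/53 (z(h, K) = (-40 + K)/53 = (-40 + K)*(1/53) = -40/53 + K/53)
((-23149 - 24710) + z(-168, -156))/(-48850 - 46299) = ((-23149 - 24710) + (-40/53 + (1/53)*(-156)))/(-48850 - 46299) = (-47859 + (-40/53 - 156/53))/(-95149) = (-47859 - 196/53)*(-1/95149) = -2536723/53*(-1/95149) = 149219/296641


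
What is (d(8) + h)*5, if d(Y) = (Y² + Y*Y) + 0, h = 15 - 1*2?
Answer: 705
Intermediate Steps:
h = 13 (h = 15 - 2 = 13)
d(Y) = 2*Y² (d(Y) = (Y² + Y²) + 0 = 2*Y² + 0 = 2*Y²)
(d(8) + h)*5 = (2*8² + 13)*5 = (2*64 + 13)*5 = (128 + 13)*5 = 141*5 = 705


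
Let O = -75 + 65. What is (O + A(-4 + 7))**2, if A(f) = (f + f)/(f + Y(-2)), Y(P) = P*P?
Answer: 4096/49 ≈ 83.592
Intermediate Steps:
Y(P) = P**2
O = -10
A(f) = 2*f/(4 + f) (A(f) = (f + f)/(f + (-2)**2) = (2*f)/(f + 4) = (2*f)/(4 + f) = 2*f/(4 + f))
(O + A(-4 + 7))**2 = (-10 + 2*(-4 + 7)/(4 + (-4 + 7)))**2 = (-10 + 2*3/(4 + 3))**2 = (-10 + 2*3/7)**2 = (-10 + 2*3*(1/7))**2 = (-10 + 6/7)**2 = (-64/7)**2 = 4096/49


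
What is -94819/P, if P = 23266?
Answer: -94819/23266 ≈ -4.0754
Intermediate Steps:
-94819/P = -94819/23266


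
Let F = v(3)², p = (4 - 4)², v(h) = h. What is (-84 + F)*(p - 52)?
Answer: 3900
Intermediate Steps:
p = 0 (p = 0² = 0)
F = 9 (F = 3² = 9)
(-84 + F)*(p - 52) = (-84 + 9)*(0 - 52) = -75*(-52) = 3900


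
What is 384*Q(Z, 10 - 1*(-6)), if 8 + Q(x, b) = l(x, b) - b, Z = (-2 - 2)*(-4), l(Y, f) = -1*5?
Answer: -11136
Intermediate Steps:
l(Y, f) = -5
Z = 16 (Z = -4*(-4) = 16)
Q(x, b) = -13 - b (Q(x, b) = -8 + (-5 - b) = -13 - b)
384*Q(Z, 10 - 1*(-6)) = 384*(-13 - (10 - 1*(-6))) = 384*(-13 - (10 + 6)) = 384*(-13 - 1*16) = 384*(-13 - 16) = 384*(-29) = -11136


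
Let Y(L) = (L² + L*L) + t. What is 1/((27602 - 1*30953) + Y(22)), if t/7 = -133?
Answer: -1/3314 ≈ -0.00030175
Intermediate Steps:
t = -931 (t = 7*(-133) = -931)
Y(L) = -931 + 2*L² (Y(L) = (L² + L*L) - 931 = (L² + L²) - 931 = 2*L² - 931 = -931 + 2*L²)
1/((27602 - 1*30953) + Y(22)) = 1/((27602 - 1*30953) + (-931 + 2*22²)) = 1/((27602 - 30953) + (-931 + 2*484)) = 1/(-3351 + (-931 + 968)) = 1/(-3351 + 37) = 1/(-3314) = -1/3314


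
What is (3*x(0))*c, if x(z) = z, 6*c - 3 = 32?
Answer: 0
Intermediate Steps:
c = 35/6 (c = ½ + (⅙)*32 = ½ + 16/3 = 35/6 ≈ 5.8333)
(3*x(0))*c = (3*0)*(35/6) = 0*(35/6) = 0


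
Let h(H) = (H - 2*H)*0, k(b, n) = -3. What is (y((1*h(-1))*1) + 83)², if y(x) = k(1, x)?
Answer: 6400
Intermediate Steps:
h(H) = 0 (h(H) = -H*0 = 0)
y(x) = -3
(y((1*h(-1))*1) + 83)² = (-3 + 83)² = 80² = 6400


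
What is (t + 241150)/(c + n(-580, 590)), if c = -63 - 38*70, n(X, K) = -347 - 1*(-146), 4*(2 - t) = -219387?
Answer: -1183995/11696 ≈ -101.23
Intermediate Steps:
t = 219395/4 (t = 2 - ¼*(-219387) = 2 + 219387/4 = 219395/4 ≈ 54849.)
n(X, K) = -201 (n(X, K) = -347 + 146 = -201)
c = -2723 (c = -63 - 2660 = -2723)
(t + 241150)/(c + n(-580, 590)) = (219395/4 + 241150)/(-2723 - 201) = (1183995/4)/(-2924) = (1183995/4)*(-1/2924) = -1183995/11696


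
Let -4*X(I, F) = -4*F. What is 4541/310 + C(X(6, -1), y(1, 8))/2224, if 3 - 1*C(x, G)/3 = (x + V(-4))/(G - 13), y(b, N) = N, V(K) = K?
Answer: 2525261/172360 ≈ 14.651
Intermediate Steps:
X(I, F) = F (X(I, F) = -(-1)*F = F)
C(x, G) = 9 - 3*(-4 + x)/(-13 + G) (C(x, G) = 9 - 3*(x - 4)/(G - 13) = 9 - 3*(-4 + x)/(-13 + G))
4541/310 + C(X(6, -1), y(1, 8))/2224 = 4541/310 + (3*(-35 - 1*(-1) + 3*8)/(-13 + 8))/2224 = 4541*(1/310) + (3*(-35 + 1 + 24)/(-5))*(1/2224) = 4541/310 + (3*(-⅕)*(-10))*(1/2224) = 4541/310 + 6*(1/2224) = 4541/310 + 3/1112 = 2525261/172360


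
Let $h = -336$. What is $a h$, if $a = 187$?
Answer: $-62832$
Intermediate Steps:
$a h = 187 \left(-336\right) = -62832$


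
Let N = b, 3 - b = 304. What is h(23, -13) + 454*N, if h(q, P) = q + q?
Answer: -136608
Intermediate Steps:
b = -301 (b = 3 - 1*304 = 3 - 304 = -301)
N = -301
h(q, P) = 2*q
h(23, -13) + 454*N = 2*23 + 454*(-301) = 46 - 136654 = -136608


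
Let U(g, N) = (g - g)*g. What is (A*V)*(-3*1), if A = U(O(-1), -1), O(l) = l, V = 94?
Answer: 0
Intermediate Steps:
U(g, N) = 0 (U(g, N) = 0*g = 0)
A = 0
(A*V)*(-3*1) = (0*94)*(-3*1) = 0*(-3) = 0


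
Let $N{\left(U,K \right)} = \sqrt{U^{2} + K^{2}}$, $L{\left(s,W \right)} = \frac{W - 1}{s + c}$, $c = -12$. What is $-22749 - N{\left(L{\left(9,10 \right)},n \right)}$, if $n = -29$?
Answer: $-22749 - 5 \sqrt{34} \approx -22778.0$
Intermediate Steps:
$L{\left(s,W \right)} = \frac{-1 + W}{-12 + s}$ ($L{\left(s,W \right)} = \frac{W - 1}{s - 12} = \frac{-1 + W}{-12 + s}$)
$N{\left(U,K \right)} = \sqrt{K^{2} + U^{2}}$
$-22749 - N{\left(L{\left(9,10 \right)},n \right)} = -22749 - \sqrt{\left(-29\right)^{2} + \left(\frac{-1 + 10}{-12 + 9}\right)^{2}} = -22749 - \sqrt{841 + \left(\frac{1}{-3} \cdot 9\right)^{2}} = -22749 - \sqrt{841 + \left(\left(- \frac{1}{3}\right) 9\right)^{2}} = -22749 - \sqrt{841 + \left(-3\right)^{2}} = -22749 - \sqrt{841 + 9} = -22749 - \sqrt{850} = -22749 - 5 \sqrt{34}$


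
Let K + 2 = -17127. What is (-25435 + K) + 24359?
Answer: -18205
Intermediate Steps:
K = -17129 (K = -2 - 17127 = -17129)
(-25435 + K) + 24359 = (-25435 - 17129) + 24359 = -42564 + 24359 = -18205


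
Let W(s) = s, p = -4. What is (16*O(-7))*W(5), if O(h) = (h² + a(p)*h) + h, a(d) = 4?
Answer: 1120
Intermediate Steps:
O(h) = h² + 5*h (O(h) = (h² + 4*h) + h = h² + 5*h)
(16*O(-7))*W(5) = (16*(-7*(5 - 7)))*5 = (16*(-7*(-2)))*5 = (16*14)*5 = 224*5 = 1120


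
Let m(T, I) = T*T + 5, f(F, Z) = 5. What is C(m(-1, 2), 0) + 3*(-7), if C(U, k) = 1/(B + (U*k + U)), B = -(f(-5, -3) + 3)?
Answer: -43/2 ≈ -21.500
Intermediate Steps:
B = -8 (B = -(5 + 3) = -1*8 = -8)
m(T, I) = 5 + T² (m(T, I) = T² + 5 = 5 + T²)
C(U, k) = 1/(-8 + U + U*k) (C(U, k) = 1/(-8 + (U*k + U)) = 1/(-8 + (U + U*k)) = 1/(-8 + U + U*k))
C(m(-1, 2), 0) + 3*(-7) = 1/(-8 + (5 + (-1)²) + (5 + (-1)²)*0) + 3*(-7) = 1/(-8 + (5 + 1) + (5 + 1)*0) - 21 = 1/(-8 + 6 + 6*0) - 21 = 1/(-8 + 6 + 0) - 21 = 1/(-2) - 21 = -½ - 21 = -43/2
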